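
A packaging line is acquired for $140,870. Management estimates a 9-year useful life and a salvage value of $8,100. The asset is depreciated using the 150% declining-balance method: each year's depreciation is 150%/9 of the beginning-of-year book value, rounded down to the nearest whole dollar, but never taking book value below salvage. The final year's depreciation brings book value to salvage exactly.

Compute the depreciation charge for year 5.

$11,322

Depreciable base = $140,870 − $8,100 = $132,770.
Year 1: ⌊$140,870 × 150%/9⌋ = $23,478. Book value $117,392.
Year 2: ⌊$117,392 × 150%/9⌋ = $19,565. Book value $97,827.
Year 3: ⌊$97,827 × 150%/9⌋ = $16,304. Book value $81,523.
Year 4: ⌊$81,523 × 150%/9⌋ = $13,587. Book value $67,936.
Year 5: ⌊$67,936 × 150%/9⌋ = $11,322. Book value $56,614.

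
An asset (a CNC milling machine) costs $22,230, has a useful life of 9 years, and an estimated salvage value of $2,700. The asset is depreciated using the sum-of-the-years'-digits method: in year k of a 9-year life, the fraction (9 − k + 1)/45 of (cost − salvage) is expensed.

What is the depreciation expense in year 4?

$2,604

Depreciable base = $22,230 − $2,700 = $19,530.
Sum of the years' digits = 9+8+7+6+5+4+3+2+1 = 45.
Year 1: $19,530 × 9/45 = $3,906. Book value $18,324.
Year 2: $19,530 × 8/45 = $3,472. Book value $14,852.
Year 3: $19,530 × 7/45 = $3,038. Book value $11,814.
Year 4: $19,530 × 6/45 = $2,604. Book value $9,210.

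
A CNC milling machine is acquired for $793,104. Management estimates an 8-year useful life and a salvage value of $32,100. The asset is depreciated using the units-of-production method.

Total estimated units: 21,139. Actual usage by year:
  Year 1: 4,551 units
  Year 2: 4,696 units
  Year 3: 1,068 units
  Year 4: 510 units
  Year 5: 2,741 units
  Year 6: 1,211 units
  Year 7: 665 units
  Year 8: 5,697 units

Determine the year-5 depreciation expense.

Depreciable base = $793,104 − $32,100 = $761,004.
Rate = $761,004 / 21,139 units = $36 per unit.
Year 1: 4,551 × $36 = $163,836. Book value $629,268.
Year 2: 4,696 × $36 = $169,056. Book value $460,212.
Year 3: 1,068 × $36 = $38,448. Book value $421,764.
Year 4: 510 × $36 = $18,360. Book value $403,404.
Year 5: 2,741 × $36 = $98,676. Book value $304,728.

$98,676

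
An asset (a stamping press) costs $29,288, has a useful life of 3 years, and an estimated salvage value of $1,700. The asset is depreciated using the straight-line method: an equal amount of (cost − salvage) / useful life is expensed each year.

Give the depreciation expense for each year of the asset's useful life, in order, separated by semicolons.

Depreciable base = $29,288 − $1,700 = $27,588.
Annual expense = $27,588 / 3 = $9,196.
End of year 1: book value $20,092.
End of year 2: book value $10,896.
End of year 3: book value $1,700.

$9,196; $9,196; $9,196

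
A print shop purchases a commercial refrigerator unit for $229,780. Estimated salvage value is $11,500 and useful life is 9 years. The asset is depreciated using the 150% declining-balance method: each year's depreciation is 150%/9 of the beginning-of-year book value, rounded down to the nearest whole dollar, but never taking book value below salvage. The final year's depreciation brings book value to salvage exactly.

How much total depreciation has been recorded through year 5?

Depreciable base = $229,780 − $11,500 = $218,280.
Year 1: ⌊$229,780 × 150%/9⌋ = $38,296. Book value $191,484.
Year 2: ⌊$191,484 × 150%/9⌋ = $31,914. Book value $159,570.
Year 3: ⌊$159,570 × 150%/9⌋ = $26,595. Book value $132,975.
Year 4: ⌊$132,975 × 150%/9⌋ = $22,162. Book value $110,813.
Year 5: ⌊$110,813 × 150%/9⌋ = $18,468. Book value $92,345.
Accumulated through year 5 = $229,780 − $92,345 = $137,435.

$137,435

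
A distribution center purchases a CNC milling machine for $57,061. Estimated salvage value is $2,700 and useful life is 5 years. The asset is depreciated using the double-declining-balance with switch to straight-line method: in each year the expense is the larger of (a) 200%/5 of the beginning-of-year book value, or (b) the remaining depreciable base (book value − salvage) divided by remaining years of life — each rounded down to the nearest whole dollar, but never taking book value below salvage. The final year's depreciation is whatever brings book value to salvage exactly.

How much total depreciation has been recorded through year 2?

$36,518

Depreciable base = $57,061 − $2,700 = $54,361.
Year 1: DB = ⌊$57,061 × 200%/5⌋ = $22,824; SL = ⌊$54,361/5⌋ = $10,872 → take DB $22,824. Book value $34,237.
Year 2: DB = ⌊$34,237 × 200%/5⌋ = $13,694; SL = ⌊$31,537/4⌋ = $7,884 → take DB $13,694. Book value $20,543.
Accumulated through year 2 = $57,061 − $20,543 = $36,518.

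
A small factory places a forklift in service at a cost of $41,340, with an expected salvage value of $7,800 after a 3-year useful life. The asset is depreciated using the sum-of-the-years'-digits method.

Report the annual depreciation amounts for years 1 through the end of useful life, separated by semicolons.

Depreciable base = $41,340 − $7,800 = $33,540.
Sum of the years' digits = 3+2+1 = 6.
Year 1: $33,540 × 3/6 = $16,770. Book value $24,570.
Year 2: $33,540 × 2/6 = $11,180. Book value $13,390.
Year 3: $33,540 × 1/6 = $5,590. Book value $7,800.

$16,770; $11,180; $5,590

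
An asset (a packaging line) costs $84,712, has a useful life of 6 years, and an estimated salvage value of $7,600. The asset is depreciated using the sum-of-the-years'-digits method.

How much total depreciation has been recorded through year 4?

$66,096

Depreciable base = $84,712 − $7,600 = $77,112.
Sum of the years' digits = 6+5+4+3+2+1 = 21.
Year 1: $77,112 × 6/21 = $22,032. Book value $62,680.
Year 2: $77,112 × 5/21 = $18,360. Book value $44,320.
Year 3: $77,112 × 4/21 = $14,688. Book value $29,632.
Year 4: $77,112 × 3/21 = $11,016. Book value $18,616.
Accumulated through year 4 = $84,712 − $18,616 = $66,096.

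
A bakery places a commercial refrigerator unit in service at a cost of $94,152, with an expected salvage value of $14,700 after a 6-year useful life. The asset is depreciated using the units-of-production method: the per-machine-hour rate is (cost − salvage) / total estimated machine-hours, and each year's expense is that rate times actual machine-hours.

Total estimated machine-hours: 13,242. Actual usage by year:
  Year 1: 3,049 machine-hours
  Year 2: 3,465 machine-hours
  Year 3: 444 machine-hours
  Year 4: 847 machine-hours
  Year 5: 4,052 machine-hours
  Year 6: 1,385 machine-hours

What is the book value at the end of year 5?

Depreciable base = $94,152 − $14,700 = $79,452.
Rate = $79,452 / 13,242 machine-hours = $6 per machine-hour.
Year 1: 3,049 × $6 = $18,294. Book value $75,858.
Year 2: 3,465 × $6 = $20,790. Book value $55,068.
Year 3: 444 × $6 = $2,664. Book value $52,404.
Year 4: 847 × $6 = $5,082. Book value $47,322.
Year 5: 4,052 × $6 = $24,312. Book value $23,010.

$23,010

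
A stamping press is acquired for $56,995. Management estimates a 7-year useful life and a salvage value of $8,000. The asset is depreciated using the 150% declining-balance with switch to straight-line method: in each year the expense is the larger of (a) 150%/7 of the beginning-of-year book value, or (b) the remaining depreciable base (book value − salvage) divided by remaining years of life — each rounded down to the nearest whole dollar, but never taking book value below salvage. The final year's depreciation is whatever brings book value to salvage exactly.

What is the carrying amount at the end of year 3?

Depreciable base = $56,995 − $8,000 = $48,995.
Year 1: DB = ⌊$56,995 × 150%/7⌋ = $12,213; SL = ⌊$48,995/7⌋ = $6,999 → take DB $12,213. Book value $44,782.
Year 2: DB = ⌊$44,782 × 150%/7⌋ = $9,596; SL = ⌊$36,782/6⌋ = $6,130 → take DB $9,596. Book value $35,186.
Year 3: DB = ⌊$35,186 × 150%/7⌋ = $7,539; SL = ⌊$27,186/5⌋ = $5,437 → take DB $7,539. Book value $27,647.

$27,647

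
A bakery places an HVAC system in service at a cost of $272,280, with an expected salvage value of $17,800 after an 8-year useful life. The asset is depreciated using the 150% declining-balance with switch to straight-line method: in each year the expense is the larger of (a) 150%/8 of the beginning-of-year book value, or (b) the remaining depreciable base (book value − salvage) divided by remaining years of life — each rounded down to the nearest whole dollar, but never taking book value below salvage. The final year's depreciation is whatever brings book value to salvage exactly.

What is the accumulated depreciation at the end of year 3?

Depreciable base = $272,280 − $17,800 = $254,480.
Year 1: DB = ⌊$272,280 × 150%/8⌋ = $51,052; SL = ⌊$254,480/8⌋ = $31,810 → take DB $51,052. Book value $221,228.
Year 2: DB = ⌊$221,228 × 150%/8⌋ = $41,480; SL = ⌊$203,428/7⌋ = $29,061 → take DB $41,480. Book value $179,748.
Year 3: DB = ⌊$179,748 × 150%/8⌋ = $33,702; SL = ⌊$161,948/6⌋ = $26,991 → take DB $33,702. Book value $146,046.
Accumulated through year 3 = $272,280 − $146,046 = $126,234.

$126,234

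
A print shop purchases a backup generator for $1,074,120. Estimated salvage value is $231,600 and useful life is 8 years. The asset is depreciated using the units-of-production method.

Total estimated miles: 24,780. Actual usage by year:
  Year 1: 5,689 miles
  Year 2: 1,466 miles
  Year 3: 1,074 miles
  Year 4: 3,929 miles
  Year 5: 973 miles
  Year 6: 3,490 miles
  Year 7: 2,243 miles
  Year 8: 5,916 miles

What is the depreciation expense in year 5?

Depreciable base = $1,074,120 − $231,600 = $842,520.
Rate = $842,520 / 24,780 miles = $34 per mile.
Year 1: 5,689 × $34 = $193,426. Book value $880,694.
Year 2: 1,466 × $34 = $49,844. Book value $830,850.
Year 3: 1,074 × $34 = $36,516. Book value $794,334.
Year 4: 3,929 × $34 = $133,586. Book value $660,748.
Year 5: 973 × $34 = $33,082. Book value $627,666.

$33,082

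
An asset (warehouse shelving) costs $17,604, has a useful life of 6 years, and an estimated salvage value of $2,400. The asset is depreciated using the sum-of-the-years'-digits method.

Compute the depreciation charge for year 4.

Depreciable base = $17,604 − $2,400 = $15,204.
Sum of the years' digits = 6+5+4+3+2+1 = 21.
Year 1: $15,204 × 6/21 = $4,344. Book value $13,260.
Year 2: $15,204 × 5/21 = $3,620. Book value $9,640.
Year 3: $15,204 × 4/21 = $2,896. Book value $6,744.
Year 4: $15,204 × 3/21 = $2,172. Book value $4,572.

$2,172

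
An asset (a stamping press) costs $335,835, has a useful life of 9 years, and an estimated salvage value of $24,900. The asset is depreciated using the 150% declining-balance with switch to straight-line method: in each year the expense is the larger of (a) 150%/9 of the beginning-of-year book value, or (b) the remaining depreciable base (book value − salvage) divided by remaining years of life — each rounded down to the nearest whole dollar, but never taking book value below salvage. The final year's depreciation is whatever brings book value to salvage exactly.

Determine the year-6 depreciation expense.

Depreciable base = $335,835 − $24,900 = $310,935.
Year 1: DB = ⌊$335,835 × 150%/9⌋ = $55,972; SL = ⌊$310,935/9⌋ = $34,548 → take DB $55,972. Book value $279,863.
Year 2: DB = ⌊$279,863 × 150%/9⌋ = $46,643; SL = ⌊$254,963/8⌋ = $31,870 → take DB $46,643. Book value $233,220.
Year 3: DB = ⌊$233,220 × 150%/9⌋ = $38,870; SL = ⌊$208,320/7⌋ = $29,760 → take DB $38,870. Book value $194,350.
Year 4: DB = ⌊$194,350 × 150%/9⌋ = $32,391; SL = ⌊$169,450/6⌋ = $28,241 → take DB $32,391. Book value $161,959.
Year 5: DB = ⌊$161,959 × 150%/9⌋ = $26,993; SL = ⌊$137,059/5⌋ = $27,411 → take SL $27,411. Book value $134,548.
Year 6: DB = ⌊$134,548 × 150%/9⌋ = $22,424; SL = ⌊$109,648/4⌋ = $27,412 → take SL $27,412. Book value $107,136.

$27,412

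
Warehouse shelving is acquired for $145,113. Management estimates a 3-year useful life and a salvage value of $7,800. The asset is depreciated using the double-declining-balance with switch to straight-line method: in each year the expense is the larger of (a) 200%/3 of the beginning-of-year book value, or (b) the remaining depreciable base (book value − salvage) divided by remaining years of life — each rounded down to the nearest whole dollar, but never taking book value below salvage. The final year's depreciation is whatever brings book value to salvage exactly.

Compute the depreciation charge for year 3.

$8,324

Depreciable base = $145,113 − $7,800 = $137,313.
Year 1: DB = ⌊$145,113 × 200%/3⌋ = $96,742; SL = ⌊$137,313/3⌋ = $45,771 → take DB $96,742. Book value $48,371.
Year 2: DB = ⌊$48,371 × 200%/3⌋ = $32,247; SL = ⌊$40,571/2⌋ = $20,285 → take DB $32,247. Book value $16,124.
Year 3 (final): $16,124 − $7,800 = $8,324. Book value $7,800.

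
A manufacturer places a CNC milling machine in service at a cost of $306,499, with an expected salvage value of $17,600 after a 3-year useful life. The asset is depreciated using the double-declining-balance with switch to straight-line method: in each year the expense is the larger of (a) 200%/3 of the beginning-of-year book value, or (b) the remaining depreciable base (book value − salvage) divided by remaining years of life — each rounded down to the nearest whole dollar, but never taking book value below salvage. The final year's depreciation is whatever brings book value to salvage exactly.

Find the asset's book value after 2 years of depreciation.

$34,056

Depreciable base = $306,499 − $17,600 = $288,899.
Year 1: DB = ⌊$306,499 × 200%/3⌋ = $204,332; SL = ⌊$288,899/3⌋ = $96,299 → take DB $204,332. Book value $102,167.
Year 2: DB = ⌊$102,167 × 200%/3⌋ = $68,111; SL = ⌊$84,567/2⌋ = $42,283 → take DB $68,111. Book value $34,056.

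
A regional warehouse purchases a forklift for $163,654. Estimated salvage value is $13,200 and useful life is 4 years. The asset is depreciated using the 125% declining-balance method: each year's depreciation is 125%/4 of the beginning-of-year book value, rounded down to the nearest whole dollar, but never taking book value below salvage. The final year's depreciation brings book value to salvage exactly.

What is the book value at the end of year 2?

Depreciable base = $163,654 − $13,200 = $150,454.
Year 1: ⌊$163,654 × 125%/4⌋ = $51,141. Book value $112,513.
Year 2: ⌊$112,513 × 125%/4⌋ = $35,160. Book value $77,353.

$77,353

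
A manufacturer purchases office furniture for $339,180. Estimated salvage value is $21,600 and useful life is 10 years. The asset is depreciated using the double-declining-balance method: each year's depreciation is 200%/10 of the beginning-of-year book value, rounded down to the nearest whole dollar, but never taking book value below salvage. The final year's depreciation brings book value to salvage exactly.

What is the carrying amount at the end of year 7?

Depreciable base = $339,180 − $21,600 = $317,580.
Year 1: ⌊$339,180 × 200%/10⌋ = $67,836. Book value $271,344.
Year 2: ⌊$271,344 × 200%/10⌋ = $54,268. Book value $217,076.
Year 3: ⌊$217,076 × 200%/10⌋ = $43,415. Book value $173,661.
Year 4: ⌊$173,661 × 200%/10⌋ = $34,732. Book value $138,929.
Year 5: ⌊$138,929 × 200%/10⌋ = $27,785. Book value $111,144.
Year 6: ⌊$111,144 × 200%/10⌋ = $22,228. Book value $88,916.
Year 7: ⌊$88,916 × 200%/10⌋ = $17,783. Book value $71,133.

$71,133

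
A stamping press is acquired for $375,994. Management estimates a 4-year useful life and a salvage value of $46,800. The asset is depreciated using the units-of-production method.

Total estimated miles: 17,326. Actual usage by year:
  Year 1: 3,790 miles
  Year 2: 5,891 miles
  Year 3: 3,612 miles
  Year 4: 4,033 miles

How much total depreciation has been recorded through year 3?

$252,567

Depreciable base = $375,994 − $46,800 = $329,194.
Rate = $329,194 / 17,326 miles = $19 per mile.
Year 1: 3,790 × $19 = $72,010. Book value $303,984.
Year 2: 5,891 × $19 = $111,929. Book value $192,055.
Year 3: 3,612 × $19 = $68,628. Book value $123,427.
Accumulated through year 3 = $375,994 − $123,427 = $252,567.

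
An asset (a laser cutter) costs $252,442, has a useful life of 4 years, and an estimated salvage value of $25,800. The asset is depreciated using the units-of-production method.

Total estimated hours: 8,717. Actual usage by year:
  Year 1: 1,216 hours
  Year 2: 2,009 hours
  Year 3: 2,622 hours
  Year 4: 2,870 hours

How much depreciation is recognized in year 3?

Depreciable base = $252,442 − $25,800 = $226,642.
Rate = $226,642 / 8,717 hours = $26 per hour.
Year 1: 1,216 × $26 = $31,616. Book value $220,826.
Year 2: 2,009 × $26 = $52,234. Book value $168,592.
Year 3: 2,622 × $26 = $68,172. Book value $100,420.

$68,172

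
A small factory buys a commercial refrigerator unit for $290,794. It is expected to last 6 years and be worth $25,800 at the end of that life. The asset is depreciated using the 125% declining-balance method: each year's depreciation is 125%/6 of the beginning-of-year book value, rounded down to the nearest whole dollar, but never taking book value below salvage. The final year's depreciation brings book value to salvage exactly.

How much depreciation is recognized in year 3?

Depreciable base = $290,794 − $25,800 = $264,994.
Year 1: ⌊$290,794 × 125%/6⌋ = $60,582. Book value $230,212.
Year 2: ⌊$230,212 × 125%/6⌋ = $47,960. Book value $182,252.
Year 3: ⌊$182,252 × 125%/6⌋ = $37,969. Book value $144,283.

$37,969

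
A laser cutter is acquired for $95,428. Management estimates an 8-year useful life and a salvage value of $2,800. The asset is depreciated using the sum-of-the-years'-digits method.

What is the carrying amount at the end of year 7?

$5,373

Depreciable base = $95,428 − $2,800 = $92,628.
Sum of the years' digits = 8+7+6+5+4+3+2+1 = 36.
Year 1: $92,628 × 8/36 = $20,584. Book value $74,844.
Year 2: $92,628 × 7/36 = $18,011. Book value $56,833.
Year 3: $92,628 × 6/36 = $15,438. Book value $41,395.
Year 4: $92,628 × 5/36 = $12,865. Book value $28,530.
Year 5: $92,628 × 4/36 = $10,292. Book value $18,238.
Year 6: $92,628 × 3/36 = $7,719. Book value $10,519.
Year 7: $92,628 × 2/36 = $5,146. Book value $5,373.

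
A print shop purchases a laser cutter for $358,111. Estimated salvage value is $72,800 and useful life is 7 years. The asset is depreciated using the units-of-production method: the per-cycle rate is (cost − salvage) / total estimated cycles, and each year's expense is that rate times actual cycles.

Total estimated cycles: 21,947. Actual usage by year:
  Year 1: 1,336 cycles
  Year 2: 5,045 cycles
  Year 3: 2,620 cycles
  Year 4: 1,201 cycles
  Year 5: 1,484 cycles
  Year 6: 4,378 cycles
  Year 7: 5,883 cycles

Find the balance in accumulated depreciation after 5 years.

$151,918

Depreciable base = $358,111 − $72,800 = $285,311.
Rate = $285,311 / 21,947 cycles = $13 per cycle.
Year 1: 1,336 × $13 = $17,368. Book value $340,743.
Year 2: 5,045 × $13 = $65,585. Book value $275,158.
Year 3: 2,620 × $13 = $34,060. Book value $241,098.
Year 4: 1,201 × $13 = $15,613. Book value $225,485.
Year 5: 1,484 × $13 = $19,292. Book value $206,193.
Accumulated through year 5 = $358,111 − $206,193 = $151,918.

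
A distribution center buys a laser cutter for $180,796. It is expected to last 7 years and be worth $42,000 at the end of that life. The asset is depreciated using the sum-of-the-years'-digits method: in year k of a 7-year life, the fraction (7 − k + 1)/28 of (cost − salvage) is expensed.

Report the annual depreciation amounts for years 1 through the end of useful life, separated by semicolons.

$34,699; $29,742; $24,785; $19,828; $14,871; $9,914; $4,957

Depreciable base = $180,796 − $42,000 = $138,796.
Sum of the years' digits = 7+6+5+4+3+2+1 = 28.
Year 1: $138,796 × 7/28 = $34,699. Book value $146,097.
Year 2: $138,796 × 6/28 = $29,742. Book value $116,355.
Year 3: $138,796 × 5/28 = $24,785. Book value $91,570.
Year 4: $138,796 × 4/28 = $19,828. Book value $71,742.
Year 5: $138,796 × 3/28 = $14,871. Book value $56,871.
Year 6: $138,796 × 2/28 = $9,914. Book value $46,957.
Year 7: $138,796 × 1/28 = $4,957. Book value $42,000.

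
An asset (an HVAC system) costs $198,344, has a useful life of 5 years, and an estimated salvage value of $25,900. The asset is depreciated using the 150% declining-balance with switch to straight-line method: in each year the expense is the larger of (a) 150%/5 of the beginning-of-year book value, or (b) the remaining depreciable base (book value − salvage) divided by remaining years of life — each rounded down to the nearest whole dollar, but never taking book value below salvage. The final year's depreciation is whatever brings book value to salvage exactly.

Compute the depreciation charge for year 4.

Depreciable base = $198,344 − $25,900 = $172,444.
Year 1: DB = ⌊$198,344 × 150%/5⌋ = $59,503; SL = ⌊$172,444/5⌋ = $34,488 → take DB $59,503. Book value $138,841.
Year 2: DB = ⌊$138,841 × 150%/5⌋ = $41,652; SL = ⌊$112,941/4⌋ = $28,235 → take DB $41,652. Book value $97,189.
Year 3: DB = ⌊$97,189 × 150%/5⌋ = $29,156; SL = ⌊$71,289/3⌋ = $23,763 → take DB $29,156. Book value $68,033.
Year 4: DB = ⌊$68,033 × 150%/5⌋ = $20,409; SL = ⌊$42,133/2⌋ = $21,066 → take SL $21,066. Book value $46,967.

$21,066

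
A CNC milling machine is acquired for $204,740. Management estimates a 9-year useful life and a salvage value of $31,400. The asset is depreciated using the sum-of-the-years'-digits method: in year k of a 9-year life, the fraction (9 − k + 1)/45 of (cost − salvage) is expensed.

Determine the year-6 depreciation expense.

$15,408

Depreciable base = $204,740 − $31,400 = $173,340.
Sum of the years' digits = 9+8+7+6+5+4+3+2+1 = 45.
Year 1: $173,340 × 9/45 = $34,668. Book value $170,072.
Year 2: $173,340 × 8/45 = $30,816. Book value $139,256.
Year 3: $173,340 × 7/45 = $26,964. Book value $112,292.
Year 4: $173,340 × 6/45 = $23,112. Book value $89,180.
Year 5: $173,340 × 5/45 = $19,260. Book value $69,920.
Year 6: $173,340 × 4/45 = $15,408. Book value $54,512.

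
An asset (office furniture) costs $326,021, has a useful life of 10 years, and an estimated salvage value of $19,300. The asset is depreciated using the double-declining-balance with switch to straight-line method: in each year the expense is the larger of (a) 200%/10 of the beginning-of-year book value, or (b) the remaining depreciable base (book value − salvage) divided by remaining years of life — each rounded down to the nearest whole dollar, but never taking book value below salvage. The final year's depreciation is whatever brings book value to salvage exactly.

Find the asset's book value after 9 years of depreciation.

$35,658

Depreciable base = $326,021 − $19,300 = $306,721.
Year 1: DB = ⌊$326,021 × 200%/10⌋ = $65,204; SL = ⌊$306,721/10⌋ = $30,672 → take DB $65,204. Book value $260,817.
Year 2: DB = ⌊$260,817 × 200%/10⌋ = $52,163; SL = ⌊$241,517/9⌋ = $26,835 → take DB $52,163. Book value $208,654.
Year 3: DB = ⌊$208,654 × 200%/10⌋ = $41,730; SL = ⌊$189,354/8⌋ = $23,669 → take DB $41,730. Book value $166,924.
Year 4: DB = ⌊$166,924 × 200%/10⌋ = $33,384; SL = ⌊$147,624/7⌋ = $21,089 → take DB $33,384. Book value $133,540.
Year 5: DB = ⌊$133,540 × 200%/10⌋ = $26,708; SL = ⌊$114,240/6⌋ = $19,040 → take DB $26,708. Book value $106,832.
Year 6: DB = ⌊$106,832 × 200%/10⌋ = $21,366; SL = ⌊$87,532/5⌋ = $17,506 → take DB $21,366. Book value $85,466.
Year 7: DB = ⌊$85,466 × 200%/10⌋ = $17,093; SL = ⌊$66,166/4⌋ = $16,541 → take DB $17,093. Book value $68,373.
Year 8: DB = ⌊$68,373 × 200%/10⌋ = $13,674; SL = ⌊$49,073/3⌋ = $16,357 → take SL $16,357. Book value $52,016.
Year 9: DB = ⌊$52,016 × 200%/10⌋ = $10,403; SL = ⌊$32,716/2⌋ = $16,358 → take SL $16,358. Book value $35,658.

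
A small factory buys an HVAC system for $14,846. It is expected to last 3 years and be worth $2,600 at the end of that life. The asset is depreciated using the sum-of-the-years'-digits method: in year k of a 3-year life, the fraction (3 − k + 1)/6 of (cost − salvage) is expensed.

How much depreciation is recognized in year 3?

$2,041

Depreciable base = $14,846 − $2,600 = $12,246.
Sum of the years' digits = 3+2+1 = 6.
Year 1: $12,246 × 3/6 = $6,123. Book value $8,723.
Year 2: $12,246 × 2/6 = $4,082. Book value $4,641.
Year 3: $12,246 × 1/6 = $2,041. Book value $2,600.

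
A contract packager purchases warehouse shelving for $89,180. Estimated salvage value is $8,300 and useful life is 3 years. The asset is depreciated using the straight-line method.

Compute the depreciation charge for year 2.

Depreciable base = $89,180 − $8,300 = $80,880.
Annual expense = $80,880 / 3 = $26,960.

$26,960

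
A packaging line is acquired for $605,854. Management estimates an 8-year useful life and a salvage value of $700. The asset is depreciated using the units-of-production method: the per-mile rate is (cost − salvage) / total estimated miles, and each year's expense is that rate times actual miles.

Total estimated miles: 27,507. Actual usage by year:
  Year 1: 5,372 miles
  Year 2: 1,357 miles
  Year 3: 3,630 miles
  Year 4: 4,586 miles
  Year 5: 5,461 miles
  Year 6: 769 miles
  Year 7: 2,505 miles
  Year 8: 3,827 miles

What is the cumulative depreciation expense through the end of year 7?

$520,960

Depreciable base = $605,854 − $700 = $605,154.
Rate = $605,154 / 27,507 miles = $22 per mile.
Year 1: 5,372 × $22 = $118,184. Book value $487,670.
Year 2: 1,357 × $22 = $29,854. Book value $457,816.
Year 3: 3,630 × $22 = $79,860. Book value $377,956.
Year 4: 4,586 × $22 = $100,892. Book value $277,064.
Year 5: 5,461 × $22 = $120,142. Book value $156,922.
Year 6: 769 × $22 = $16,918. Book value $140,004.
Year 7: 2,505 × $22 = $55,110. Book value $84,894.
Accumulated through year 7 = $605,854 − $84,894 = $520,960.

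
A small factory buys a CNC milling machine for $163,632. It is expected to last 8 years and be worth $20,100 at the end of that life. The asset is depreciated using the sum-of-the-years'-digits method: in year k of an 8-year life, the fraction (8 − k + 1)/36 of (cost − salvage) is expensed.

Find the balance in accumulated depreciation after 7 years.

Depreciable base = $163,632 − $20,100 = $143,532.
Sum of the years' digits = 8+7+6+5+4+3+2+1 = 36.
Year 1: $143,532 × 8/36 = $31,896. Book value $131,736.
Year 2: $143,532 × 7/36 = $27,909. Book value $103,827.
Year 3: $143,532 × 6/36 = $23,922. Book value $79,905.
Year 4: $143,532 × 5/36 = $19,935. Book value $59,970.
Year 5: $143,532 × 4/36 = $15,948. Book value $44,022.
Year 6: $143,532 × 3/36 = $11,961. Book value $32,061.
Year 7: $143,532 × 2/36 = $7,974. Book value $24,087.
Accumulated through year 7 = $163,632 − $24,087 = $139,545.

$139,545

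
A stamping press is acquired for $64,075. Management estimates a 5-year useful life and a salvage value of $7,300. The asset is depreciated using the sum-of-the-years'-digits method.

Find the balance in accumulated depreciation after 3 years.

Depreciable base = $64,075 − $7,300 = $56,775.
Sum of the years' digits = 5+4+3+2+1 = 15.
Year 1: $56,775 × 5/15 = $18,925. Book value $45,150.
Year 2: $56,775 × 4/15 = $15,140. Book value $30,010.
Year 3: $56,775 × 3/15 = $11,355. Book value $18,655.
Accumulated through year 3 = $64,075 − $18,655 = $45,420.

$45,420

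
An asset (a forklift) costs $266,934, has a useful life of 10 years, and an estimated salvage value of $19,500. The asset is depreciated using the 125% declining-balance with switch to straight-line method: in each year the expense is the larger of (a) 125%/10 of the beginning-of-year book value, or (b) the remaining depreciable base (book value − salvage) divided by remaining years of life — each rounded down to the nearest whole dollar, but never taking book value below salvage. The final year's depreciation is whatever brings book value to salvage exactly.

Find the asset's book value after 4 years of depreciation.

$156,066

Depreciable base = $266,934 − $19,500 = $247,434.
Year 1: DB = ⌊$266,934 × 125%/10⌋ = $33,366; SL = ⌊$247,434/10⌋ = $24,743 → take DB $33,366. Book value $233,568.
Year 2: DB = ⌊$233,568 × 125%/10⌋ = $29,196; SL = ⌊$214,068/9⌋ = $23,785 → take DB $29,196. Book value $204,372.
Year 3: DB = ⌊$204,372 × 125%/10⌋ = $25,546; SL = ⌊$184,872/8⌋ = $23,109 → take DB $25,546. Book value $178,826.
Year 4: DB = ⌊$178,826 × 125%/10⌋ = $22,353; SL = ⌊$159,326/7⌋ = $22,760 → take SL $22,760. Book value $156,066.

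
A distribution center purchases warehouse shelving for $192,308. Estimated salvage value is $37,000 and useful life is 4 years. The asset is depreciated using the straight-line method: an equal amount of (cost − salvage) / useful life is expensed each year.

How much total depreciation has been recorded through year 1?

Depreciable base = $192,308 − $37,000 = $155,308.
Annual expense = $155,308 / 4 = $38,827.
End of year 1: book value $153,481.
Accumulated through year 1 = $192,308 − $153,481 = $38,827.

$38,827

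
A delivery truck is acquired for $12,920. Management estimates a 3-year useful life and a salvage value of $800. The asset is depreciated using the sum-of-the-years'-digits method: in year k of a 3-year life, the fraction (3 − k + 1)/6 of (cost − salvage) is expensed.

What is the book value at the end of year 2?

Depreciable base = $12,920 − $800 = $12,120.
Sum of the years' digits = 3+2+1 = 6.
Year 1: $12,120 × 3/6 = $6,060. Book value $6,860.
Year 2: $12,120 × 2/6 = $4,040. Book value $2,820.

$2,820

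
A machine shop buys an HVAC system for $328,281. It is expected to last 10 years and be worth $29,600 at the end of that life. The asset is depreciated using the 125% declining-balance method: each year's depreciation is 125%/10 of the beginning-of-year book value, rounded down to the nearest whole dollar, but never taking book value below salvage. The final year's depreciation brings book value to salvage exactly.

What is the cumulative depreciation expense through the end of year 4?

$135,847

Depreciable base = $328,281 − $29,600 = $298,681.
Year 1: ⌊$328,281 × 125%/10⌋ = $41,035. Book value $287,246.
Year 2: ⌊$287,246 × 125%/10⌋ = $35,905. Book value $251,341.
Year 3: ⌊$251,341 × 125%/10⌋ = $31,417. Book value $219,924.
Year 4: ⌊$219,924 × 125%/10⌋ = $27,490. Book value $192,434.
Accumulated through year 4 = $328,281 − $192,434 = $135,847.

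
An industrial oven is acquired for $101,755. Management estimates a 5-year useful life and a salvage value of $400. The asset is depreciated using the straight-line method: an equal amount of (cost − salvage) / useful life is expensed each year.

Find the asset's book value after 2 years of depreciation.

$61,213

Depreciable base = $101,755 − $400 = $101,355.
Annual expense = $101,355 / 5 = $20,271.
End of year 1: book value $81,484.
End of year 2: book value $61,213.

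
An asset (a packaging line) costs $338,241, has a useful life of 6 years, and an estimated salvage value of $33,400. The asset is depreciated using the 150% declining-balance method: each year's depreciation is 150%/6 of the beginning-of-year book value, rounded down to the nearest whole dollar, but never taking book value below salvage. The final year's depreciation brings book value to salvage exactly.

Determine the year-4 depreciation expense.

Depreciable base = $338,241 − $33,400 = $304,841.
Year 1: ⌊$338,241 × 150%/6⌋ = $84,560. Book value $253,681.
Year 2: ⌊$253,681 × 150%/6⌋ = $63,420. Book value $190,261.
Year 3: ⌊$190,261 × 150%/6⌋ = $47,565. Book value $142,696.
Year 4: ⌊$142,696 × 150%/6⌋ = $35,674. Book value $107,022.

$35,674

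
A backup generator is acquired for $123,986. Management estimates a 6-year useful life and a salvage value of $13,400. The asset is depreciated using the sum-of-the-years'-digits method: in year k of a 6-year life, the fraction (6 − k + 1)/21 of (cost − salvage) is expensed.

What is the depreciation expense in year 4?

$15,798

Depreciable base = $123,986 − $13,400 = $110,586.
Sum of the years' digits = 6+5+4+3+2+1 = 21.
Year 1: $110,586 × 6/21 = $31,596. Book value $92,390.
Year 2: $110,586 × 5/21 = $26,330. Book value $66,060.
Year 3: $110,586 × 4/21 = $21,064. Book value $44,996.
Year 4: $110,586 × 3/21 = $15,798. Book value $29,198.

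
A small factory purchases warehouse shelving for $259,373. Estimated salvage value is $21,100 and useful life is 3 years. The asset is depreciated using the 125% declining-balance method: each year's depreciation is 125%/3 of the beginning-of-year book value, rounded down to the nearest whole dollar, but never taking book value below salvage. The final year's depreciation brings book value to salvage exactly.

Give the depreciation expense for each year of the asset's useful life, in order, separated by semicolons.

Depreciable base = $259,373 − $21,100 = $238,273.
Year 1: ⌊$259,373 × 125%/3⌋ = $108,072. Book value $151,301.
Year 2: ⌊$151,301 × 125%/3⌋ = $63,042. Book value $88,259.
Year 3 (final): $88,259 − $21,100 = $67,159. Book value $21,100.

$108,072; $63,042; $67,159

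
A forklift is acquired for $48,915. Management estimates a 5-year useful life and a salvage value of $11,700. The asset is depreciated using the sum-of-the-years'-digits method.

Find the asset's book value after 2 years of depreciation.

$26,586

Depreciable base = $48,915 − $11,700 = $37,215.
Sum of the years' digits = 5+4+3+2+1 = 15.
Year 1: $37,215 × 5/15 = $12,405. Book value $36,510.
Year 2: $37,215 × 4/15 = $9,924. Book value $26,586.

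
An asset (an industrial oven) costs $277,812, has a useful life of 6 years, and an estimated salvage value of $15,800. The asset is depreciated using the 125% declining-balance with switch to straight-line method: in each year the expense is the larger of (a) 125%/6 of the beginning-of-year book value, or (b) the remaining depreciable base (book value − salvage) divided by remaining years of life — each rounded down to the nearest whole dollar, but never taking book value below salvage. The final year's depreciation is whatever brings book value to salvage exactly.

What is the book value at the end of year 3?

Depreciable base = $277,812 − $15,800 = $262,012.
Year 1: DB = ⌊$277,812 × 125%/6⌋ = $57,877; SL = ⌊$262,012/6⌋ = $43,668 → take DB $57,877. Book value $219,935.
Year 2: DB = ⌊$219,935 × 125%/6⌋ = $45,819; SL = ⌊$204,135/5⌋ = $40,827 → take DB $45,819. Book value $174,116.
Year 3: DB = ⌊$174,116 × 125%/6⌋ = $36,274; SL = ⌊$158,316/4⌋ = $39,579 → take SL $39,579. Book value $134,537.

$134,537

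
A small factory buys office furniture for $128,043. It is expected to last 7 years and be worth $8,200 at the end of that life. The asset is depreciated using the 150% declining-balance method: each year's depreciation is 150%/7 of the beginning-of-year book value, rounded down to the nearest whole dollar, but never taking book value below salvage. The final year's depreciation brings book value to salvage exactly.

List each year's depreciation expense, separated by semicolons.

Depreciable base = $128,043 − $8,200 = $119,843.
Year 1: ⌊$128,043 × 150%/7⌋ = $27,437. Book value $100,606.
Year 2: ⌊$100,606 × 150%/7⌋ = $21,558. Book value $79,048.
Year 3: ⌊$79,048 × 150%/7⌋ = $16,938. Book value $62,110.
Year 4: ⌊$62,110 × 150%/7⌋ = $13,309. Book value $48,801.
Year 5: ⌊$48,801 × 150%/7⌋ = $10,457. Book value $38,344.
Year 6: ⌊$38,344 × 150%/7⌋ = $8,216. Book value $30,128.
Year 7 (final): $30,128 − $8,200 = $21,928. Book value $8,200.

$27,437; $21,558; $16,938; $13,309; $10,457; $8,216; $21,928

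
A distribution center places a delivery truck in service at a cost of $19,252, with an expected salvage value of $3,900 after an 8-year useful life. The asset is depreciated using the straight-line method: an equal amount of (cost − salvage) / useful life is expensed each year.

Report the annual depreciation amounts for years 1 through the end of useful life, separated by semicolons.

$1,919; $1,919; $1,919; $1,919; $1,919; $1,919; $1,919; $1,919

Depreciable base = $19,252 − $3,900 = $15,352.
Annual expense = $15,352 / 8 = $1,919.
End of year 1: book value $17,333.
End of year 2: book value $15,414.
End of year 3: book value $13,495.
End of year 4: book value $11,576.
End of year 5: book value $9,657.
End of year 6: book value $7,738.
End of year 7: book value $5,819.
End of year 8: book value $3,900.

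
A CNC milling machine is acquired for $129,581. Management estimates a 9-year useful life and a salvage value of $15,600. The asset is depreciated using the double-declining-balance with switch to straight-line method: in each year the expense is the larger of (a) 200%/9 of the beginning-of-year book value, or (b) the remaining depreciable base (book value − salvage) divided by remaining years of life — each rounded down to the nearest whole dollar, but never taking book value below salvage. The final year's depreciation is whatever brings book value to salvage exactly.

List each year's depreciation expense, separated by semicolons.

$28,795; $22,396; $17,420; $13,548; $10,538; $8,196; $6,375; $4,958; $1,755

Depreciable base = $129,581 − $15,600 = $113,981.
Year 1: DB = ⌊$129,581 × 200%/9⌋ = $28,795; SL = ⌊$113,981/9⌋ = $12,664 → take DB $28,795. Book value $100,786.
Year 2: DB = ⌊$100,786 × 200%/9⌋ = $22,396; SL = ⌊$85,186/8⌋ = $10,648 → take DB $22,396. Book value $78,390.
Year 3: DB = ⌊$78,390 × 200%/9⌋ = $17,420; SL = ⌊$62,790/7⌋ = $8,970 → take DB $17,420. Book value $60,970.
Year 4: DB = ⌊$60,970 × 200%/9⌋ = $13,548; SL = ⌊$45,370/6⌋ = $7,561 → take DB $13,548. Book value $47,422.
Year 5: DB = ⌊$47,422 × 200%/9⌋ = $10,538; SL = ⌊$31,822/5⌋ = $6,364 → take DB $10,538. Book value $36,884.
Year 6: DB = ⌊$36,884 × 200%/9⌋ = $8,196; SL = ⌊$21,284/4⌋ = $5,321 → take DB $8,196. Book value $28,688.
Year 7: DB = ⌊$28,688 × 200%/9⌋ = $6,375; SL = ⌊$13,088/3⌋ = $4,362 → take DB $6,375. Book value $22,313.
Year 8: DB = ⌊$22,313 × 200%/9⌋ = $4,958; SL = ⌊$6,713/2⌋ = $3,356 → take DB $4,958. Book value $17,355.
Year 9 (final): $17,355 − $15,600 = $1,755. Book value $15,600.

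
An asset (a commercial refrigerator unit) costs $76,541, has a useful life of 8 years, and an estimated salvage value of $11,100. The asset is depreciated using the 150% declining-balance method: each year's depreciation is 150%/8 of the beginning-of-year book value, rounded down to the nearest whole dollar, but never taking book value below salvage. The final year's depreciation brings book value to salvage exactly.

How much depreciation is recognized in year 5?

$6,254

Depreciable base = $76,541 − $11,100 = $65,441.
Year 1: ⌊$76,541 × 150%/8⌋ = $14,351. Book value $62,190.
Year 2: ⌊$62,190 × 150%/8⌋ = $11,660. Book value $50,530.
Year 3: ⌊$50,530 × 150%/8⌋ = $9,474. Book value $41,056.
Year 4: ⌊$41,056 × 150%/8⌋ = $7,698. Book value $33,358.
Year 5: ⌊$33,358 × 150%/8⌋ = $6,254. Book value $27,104.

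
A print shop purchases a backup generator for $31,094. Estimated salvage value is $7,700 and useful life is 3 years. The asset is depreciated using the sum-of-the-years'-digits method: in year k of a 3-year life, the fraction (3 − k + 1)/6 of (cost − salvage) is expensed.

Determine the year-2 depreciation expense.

$7,798

Depreciable base = $31,094 − $7,700 = $23,394.
Sum of the years' digits = 3+2+1 = 6.
Year 1: $23,394 × 3/6 = $11,697. Book value $19,397.
Year 2: $23,394 × 2/6 = $7,798. Book value $11,599.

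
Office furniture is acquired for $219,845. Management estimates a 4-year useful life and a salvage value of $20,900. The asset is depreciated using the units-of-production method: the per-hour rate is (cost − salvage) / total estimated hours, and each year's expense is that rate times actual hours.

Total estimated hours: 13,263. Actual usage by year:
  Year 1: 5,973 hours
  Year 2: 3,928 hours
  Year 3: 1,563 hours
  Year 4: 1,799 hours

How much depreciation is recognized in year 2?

Depreciable base = $219,845 − $20,900 = $198,945.
Rate = $198,945 / 13,263 hours = $15 per hour.
Year 1: 5,973 × $15 = $89,595. Book value $130,250.
Year 2: 3,928 × $15 = $58,920. Book value $71,330.

$58,920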